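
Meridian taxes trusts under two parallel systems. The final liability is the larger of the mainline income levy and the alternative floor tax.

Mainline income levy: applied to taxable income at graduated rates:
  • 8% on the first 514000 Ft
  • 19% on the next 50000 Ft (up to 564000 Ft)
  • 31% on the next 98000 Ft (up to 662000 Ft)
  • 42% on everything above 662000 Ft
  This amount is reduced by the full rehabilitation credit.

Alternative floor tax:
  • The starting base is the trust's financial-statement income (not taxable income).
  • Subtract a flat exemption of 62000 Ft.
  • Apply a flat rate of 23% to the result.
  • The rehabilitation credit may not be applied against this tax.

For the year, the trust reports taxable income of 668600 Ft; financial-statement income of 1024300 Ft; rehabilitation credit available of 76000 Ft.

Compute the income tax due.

Alternative floor tax:
  Base (financial-statement income): 1024300 Ft
  Less exemption 62000 Ft → base 962300 Ft
  962300 Ft × 23% = 221329 Ft

Mainline income levy:
  514000 Ft × 8% = 41120 Ft
  50000 Ft × 19% = 9500 Ft
  98000 Ft × 31% = 30380 Ft
  6600 Ft × 42% = 2772 Ft
  → 83772 Ft
  Less rehabilitation credit 76000 Ft → 7772 Ft

221329 Ft > 7772 Ft, so the alternative floor tax is the binding amount.

221329 Ft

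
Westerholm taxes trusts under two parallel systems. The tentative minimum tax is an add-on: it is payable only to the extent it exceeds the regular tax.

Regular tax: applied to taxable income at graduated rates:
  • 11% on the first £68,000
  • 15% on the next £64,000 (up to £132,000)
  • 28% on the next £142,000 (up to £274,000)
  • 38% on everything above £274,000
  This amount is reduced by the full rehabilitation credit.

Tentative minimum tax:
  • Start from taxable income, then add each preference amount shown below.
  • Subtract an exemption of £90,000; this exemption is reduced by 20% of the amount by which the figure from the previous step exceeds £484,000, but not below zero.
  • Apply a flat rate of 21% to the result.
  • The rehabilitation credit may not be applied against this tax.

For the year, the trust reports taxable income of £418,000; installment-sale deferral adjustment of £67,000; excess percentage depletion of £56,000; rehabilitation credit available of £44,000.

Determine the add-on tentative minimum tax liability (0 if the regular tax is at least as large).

Regular tax:
  £68,000 × 11% = £7,480
  £64,000 × 15% = £9,600
  £142,000 × 28% = £39,760
  £144,000 × 38% = £54,720
  → £111,560
  Less rehabilitation credit £44,000 → £67,560

Tentative minimum tax:
  Adjusted income: £418,000 + £67,000 + £56,000 = £541,000
  Exemption: £90,000 − 20% × (£541,000 − £484,000) = £90,000 − £11,400 = £78,600
  Base: £541,000 − £78,600 = £462,400
  £462,400 × 21% = £97,104

Excess of tentative minimum tax over regular tax: £97,104 − £67,560 = £29,544.

£29,544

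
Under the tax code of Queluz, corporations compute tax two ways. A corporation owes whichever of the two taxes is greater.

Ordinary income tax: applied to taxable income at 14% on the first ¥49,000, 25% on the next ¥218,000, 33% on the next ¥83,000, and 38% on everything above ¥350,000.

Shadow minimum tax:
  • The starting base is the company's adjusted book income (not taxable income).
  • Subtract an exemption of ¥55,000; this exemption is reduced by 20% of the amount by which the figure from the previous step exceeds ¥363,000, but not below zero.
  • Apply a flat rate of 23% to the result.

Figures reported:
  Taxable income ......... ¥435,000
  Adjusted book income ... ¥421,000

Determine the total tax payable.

Shadow minimum tax:
  Base (adjusted book income): ¥421,000
  Exemption: ¥55,000 − 20% × (¥421,000 − ¥363,000) = ¥55,000 − ¥11,600 = ¥43,400
  Base: ¥421,000 − ¥43,400 = ¥377,600
  ¥377,600 × 23% = ¥86,848

Ordinary income tax:
  ¥49,000 × 14% = ¥6,860
  ¥218,000 × 25% = ¥54,500
  ¥83,000 × 33% = ¥27,390
  ¥85,000 × 38% = ¥32,300
  → ¥121,050

¥121,050 > ¥86,848, so the ordinary income tax governs.

¥121,050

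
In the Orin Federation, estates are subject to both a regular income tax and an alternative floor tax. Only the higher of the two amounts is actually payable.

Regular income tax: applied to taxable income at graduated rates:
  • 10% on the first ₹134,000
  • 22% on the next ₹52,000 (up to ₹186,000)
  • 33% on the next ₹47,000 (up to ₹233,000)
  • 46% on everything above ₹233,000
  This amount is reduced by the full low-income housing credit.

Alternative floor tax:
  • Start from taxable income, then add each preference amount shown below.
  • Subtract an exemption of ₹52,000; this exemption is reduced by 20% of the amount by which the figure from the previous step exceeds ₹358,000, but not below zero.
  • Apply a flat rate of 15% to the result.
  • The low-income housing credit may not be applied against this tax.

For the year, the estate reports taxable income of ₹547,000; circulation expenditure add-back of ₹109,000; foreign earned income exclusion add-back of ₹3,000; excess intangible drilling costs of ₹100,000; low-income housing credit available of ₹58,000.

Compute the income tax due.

₹126,790

Alternative floor tax:
  Adjusted income: ₹547,000 + ₹109,000 + ₹3,000 + ₹100,000 = ₹759,000
  Exemption: 20% × (₹759,000 − ₹358,000) = ₹80,200 ≥ ₹52,000, so the exemption is fully phased out
  Base: ₹759,000 − ₹0 = ₹759,000
  ₹759,000 × 15% = ₹113,850

Regular income tax:
  ₹134,000 × 10% = ₹13,400
  ₹52,000 × 22% = ₹11,440
  ₹47,000 × 33% = ₹15,510
  ₹314,000 × 46% = ₹144,440
  → ₹184,790
  Less low-income housing credit ₹58,000 → ₹126,790

₹126,790 > ₹113,850, so the regular income tax governs.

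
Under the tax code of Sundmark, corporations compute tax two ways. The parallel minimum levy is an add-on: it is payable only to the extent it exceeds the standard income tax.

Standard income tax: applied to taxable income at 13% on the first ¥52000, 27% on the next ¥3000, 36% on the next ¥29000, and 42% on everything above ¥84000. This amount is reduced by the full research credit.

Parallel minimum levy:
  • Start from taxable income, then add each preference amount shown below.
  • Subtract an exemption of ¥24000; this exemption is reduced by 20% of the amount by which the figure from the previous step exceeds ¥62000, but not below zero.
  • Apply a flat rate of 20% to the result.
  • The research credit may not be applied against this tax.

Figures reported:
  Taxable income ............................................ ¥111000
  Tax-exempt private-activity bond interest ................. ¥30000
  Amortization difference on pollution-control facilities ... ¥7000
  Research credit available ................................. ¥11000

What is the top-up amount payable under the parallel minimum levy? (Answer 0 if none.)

Parallel minimum levy:
  Adjusted income: ¥111000 + ¥30000 + ¥7000 = ¥148000
  Exemption: ¥24000 − 20% × (¥148000 − ¥62000) = ¥24000 − ¥17200 = ¥6800
  Base: ¥148000 − ¥6800 = ¥141200
  ¥141200 × 20% = ¥28240

Standard income tax:
  ¥52000 × 13% = ¥6760
  ¥3000 × 27% = ¥810
  ¥29000 × 36% = ¥10440
  ¥27000 × 42% = ¥11340
  → ¥29350
  Less research credit ¥11000 → ¥18350

Excess of parallel minimum levy over standard income tax: ¥28240 − ¥18350 = ¥9890.

¥9890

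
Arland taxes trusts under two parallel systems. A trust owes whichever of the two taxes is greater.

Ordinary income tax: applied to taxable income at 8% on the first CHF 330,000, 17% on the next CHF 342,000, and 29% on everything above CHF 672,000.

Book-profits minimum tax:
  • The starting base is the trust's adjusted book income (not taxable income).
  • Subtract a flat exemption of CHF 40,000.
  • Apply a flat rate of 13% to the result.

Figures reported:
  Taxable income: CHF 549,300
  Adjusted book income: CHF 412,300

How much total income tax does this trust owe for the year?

CHF 63,681

Ordinary income tax:
  CHF 330,000 × 8% = CHF 26,400
  CHF 219,300 × 17% = CHF 37,281
  → CHF 63,681

Book-profits minimum tax:
  Base (adjusted book income): CHF 412,300
  Less exemption CHF 40,000 → base CHF 372,300
  CHF 372,300 × 13% = CHF 48,399

CHF 63,681 > CHF 48,399, so the ordinary income tax governs.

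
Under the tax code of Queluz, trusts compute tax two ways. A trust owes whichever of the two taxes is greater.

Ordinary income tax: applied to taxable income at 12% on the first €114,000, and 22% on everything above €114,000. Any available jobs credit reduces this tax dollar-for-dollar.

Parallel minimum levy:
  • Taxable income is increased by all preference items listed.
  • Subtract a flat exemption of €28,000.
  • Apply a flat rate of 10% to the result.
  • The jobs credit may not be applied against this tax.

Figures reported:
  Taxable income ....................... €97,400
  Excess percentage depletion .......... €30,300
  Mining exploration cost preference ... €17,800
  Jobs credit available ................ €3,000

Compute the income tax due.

Parallel minimum levy:
  Adjusted income: €97,400 + €30,300 + €17,800 = €145,500
  Less exemption €28,000 → base €117,500
  €117,500 × 10% = €11,750

Ordinary income tax:
  €97,400 × 12% = €11,688
  Less jobs credit €3,000 → €8,688

€11,750 > €8,688, so the parallel minimum levy is the binding amount.

€11,750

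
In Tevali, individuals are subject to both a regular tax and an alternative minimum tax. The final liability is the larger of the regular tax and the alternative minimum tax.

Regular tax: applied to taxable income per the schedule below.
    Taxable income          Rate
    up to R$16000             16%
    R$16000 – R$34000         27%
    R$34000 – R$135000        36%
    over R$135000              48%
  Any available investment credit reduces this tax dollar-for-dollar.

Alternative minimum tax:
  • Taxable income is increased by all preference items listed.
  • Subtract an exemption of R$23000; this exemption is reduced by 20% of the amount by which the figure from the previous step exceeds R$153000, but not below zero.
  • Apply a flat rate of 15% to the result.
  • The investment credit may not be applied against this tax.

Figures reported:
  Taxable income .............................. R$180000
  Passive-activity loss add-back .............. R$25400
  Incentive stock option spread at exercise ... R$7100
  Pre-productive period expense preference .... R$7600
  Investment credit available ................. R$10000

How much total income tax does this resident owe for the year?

Alternative minimum tax:
  Adjusted income: R$180000 + R$25400 + R$7100 + R$7600 = R$220100
  Exemption: R$23000 − 20% × (R$220100 − R$153000) = R$23000 − R$13420 = R$9580
  Base: R$220100 − R$9580 = R$210520
  R$210520 × 15% = R$31578

Regular tax:
  R$16000 × 16% = R$2560
  R$18000 × 27% = R$4860
  R$101000 × 36% = R$36360
  R$45000 × 48% = R$21600
  → R$65380
  Less investment credit R$10000 → R$55380

R$55380 > R$31578, so the regular tax governs.

R$55380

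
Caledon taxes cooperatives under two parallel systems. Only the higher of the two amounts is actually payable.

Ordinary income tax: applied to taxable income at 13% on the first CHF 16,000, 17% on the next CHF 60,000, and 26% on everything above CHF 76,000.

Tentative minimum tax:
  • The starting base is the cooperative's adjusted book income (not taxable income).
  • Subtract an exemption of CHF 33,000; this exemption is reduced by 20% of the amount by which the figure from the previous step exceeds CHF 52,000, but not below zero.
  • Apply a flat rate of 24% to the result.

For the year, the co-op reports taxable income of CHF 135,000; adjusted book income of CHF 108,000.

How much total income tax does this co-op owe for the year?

CHF 27,620

Tentative minimum tax:
  Base (adjusted book income): CHF 108,000
  Exemption: CHF 33,000 − 20% × (CHF 108,000 − CHF 52,000) = CHF 33,000 − CHF 11,200 = CHF 21,800
  Base: CHF 108,000 − CHF 21,800 = CHF 86,200
  CHF 86,200 × 24% = CHF 20,688

Ordinary income tax:
  CHF 16,000 × 13% = CHF 2,080
  CHF 60,000 × 17% = CHF 10,200
  CHF 59,000 × 26% = CHF 15,340
  → CHF 27,620

CHF 27,620 > CHF 20,688, so the ordinary income tax governs.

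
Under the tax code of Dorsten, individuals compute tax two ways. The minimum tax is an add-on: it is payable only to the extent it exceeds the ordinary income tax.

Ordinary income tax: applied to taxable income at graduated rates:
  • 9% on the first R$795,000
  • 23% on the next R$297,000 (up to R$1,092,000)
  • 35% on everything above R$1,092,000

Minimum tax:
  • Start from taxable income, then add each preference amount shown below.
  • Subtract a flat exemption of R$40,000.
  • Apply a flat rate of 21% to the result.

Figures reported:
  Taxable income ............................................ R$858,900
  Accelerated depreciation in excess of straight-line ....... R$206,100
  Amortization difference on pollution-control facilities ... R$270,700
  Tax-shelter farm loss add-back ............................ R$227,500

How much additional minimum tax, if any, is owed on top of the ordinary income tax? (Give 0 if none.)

R$233,625

Ordinary income tax:
  R$795,000 × 9% = R$71,550
  R$63,900 × 23% = R$14,697
  → R$86,247

Minimum tax:
  Adjusted income: R$858,900 + R$206,100 + R$270,700 + R$227,500 = R$1,563,200
  Less exemption R$40,000 → base R$1,523,200
  R$1,523,200 × 21% = R$319,872

Excess of minimum tax over ordinary income tax: R$319,872 − R$86,247 = R$233,625.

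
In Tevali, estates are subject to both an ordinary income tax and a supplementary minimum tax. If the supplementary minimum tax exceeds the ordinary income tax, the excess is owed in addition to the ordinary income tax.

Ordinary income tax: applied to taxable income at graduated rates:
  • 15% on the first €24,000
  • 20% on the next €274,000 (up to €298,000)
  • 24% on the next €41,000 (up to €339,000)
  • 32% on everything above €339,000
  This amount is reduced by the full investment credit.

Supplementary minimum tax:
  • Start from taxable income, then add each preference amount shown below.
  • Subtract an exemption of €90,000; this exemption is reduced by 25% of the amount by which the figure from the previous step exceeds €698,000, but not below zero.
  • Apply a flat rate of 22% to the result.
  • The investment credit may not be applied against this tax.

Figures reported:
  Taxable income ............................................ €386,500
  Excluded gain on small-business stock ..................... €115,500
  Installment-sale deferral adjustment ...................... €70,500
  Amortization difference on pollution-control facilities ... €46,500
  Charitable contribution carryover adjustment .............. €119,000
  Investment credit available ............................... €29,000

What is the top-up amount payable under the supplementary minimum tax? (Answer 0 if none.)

Ordinary income tax:
  €24,000 × 15% = €3,600
  €274,000 × 20% = €54,800
  €41,000 × 24% = €9,840
  €47,500 × 32% = €15,200
  → €83,440
  Less investment credit €29,000 → €54,440

Supplementary minimum tax:
  Adjusted income: €386,500 + €115,500 + €70,500 + €46,500 + €119,000 = €738,000
  Exemption: €90,000 − 25% × (€738,000 − €698,000) = €90,000 − €10,000 = €80,000
  Base: €738,000 − €80,000 = €658,000
  €658,000 × 22% = €144,760

Excess of supplementary minimum tax over ordinary income tax: €144,760 − €54,440 = €90,320.

€90,320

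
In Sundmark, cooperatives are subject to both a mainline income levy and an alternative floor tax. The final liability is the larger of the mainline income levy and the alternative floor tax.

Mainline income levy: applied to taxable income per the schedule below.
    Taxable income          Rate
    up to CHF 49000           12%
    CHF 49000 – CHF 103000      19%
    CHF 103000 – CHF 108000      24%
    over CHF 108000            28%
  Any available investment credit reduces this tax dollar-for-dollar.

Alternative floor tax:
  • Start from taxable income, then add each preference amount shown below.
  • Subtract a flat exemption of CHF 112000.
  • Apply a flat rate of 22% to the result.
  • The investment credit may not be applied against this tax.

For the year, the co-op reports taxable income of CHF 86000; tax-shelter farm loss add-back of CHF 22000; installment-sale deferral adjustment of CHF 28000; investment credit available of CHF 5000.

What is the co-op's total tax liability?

CHF 7910

Mainline income levy:
  CHF 49000 × 12% = CHF 5880
  CHF 37000 × 19% = CHF 7030
  → CHF 12910
  Less investment credit CHF 5000 → CHF 7910

Alternative floor tax:
  Adjusted income: CHF 86000 + CHF 22000 + CHF 28000 = CHF 136000
  Less exemption CHF 112000 → base CHF 24000
  CHF 24000 × 22% = CHF 5280

CHF 7910 > CHF 5280, so the mainline income levy governs.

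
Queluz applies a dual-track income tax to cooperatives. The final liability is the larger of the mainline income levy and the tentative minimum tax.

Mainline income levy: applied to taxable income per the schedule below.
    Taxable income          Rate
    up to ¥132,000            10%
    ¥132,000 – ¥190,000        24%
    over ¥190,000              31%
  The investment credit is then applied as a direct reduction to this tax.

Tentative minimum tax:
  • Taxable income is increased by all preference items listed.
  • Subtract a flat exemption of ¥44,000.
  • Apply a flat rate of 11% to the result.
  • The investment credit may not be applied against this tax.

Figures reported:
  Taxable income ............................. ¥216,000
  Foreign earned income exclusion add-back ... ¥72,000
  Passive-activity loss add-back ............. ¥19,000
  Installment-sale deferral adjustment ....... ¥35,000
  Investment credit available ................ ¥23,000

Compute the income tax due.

¥32,780

Tentative minimum tax:
  Adjusted income: ¥216,000 + ¥72,000 + ¥19,000 + ¥35,000 = ¥342,000
  Less exemption ¥44,000 → base ¥298,000
  ¥298,000 × 11% = ¥32,780

Mainline income levy:
  ¥132,000 × 10% = ¥13,200
  ¥58,000 × 24% = ¥13,920
  ¥26,000 × 31% = ¥8,060
  → ¥35,180
  Less investment credit ¥23,000 → ¥12,180

¥32,780 > ¥12,180, so the tentative minimum tax is the binding amount.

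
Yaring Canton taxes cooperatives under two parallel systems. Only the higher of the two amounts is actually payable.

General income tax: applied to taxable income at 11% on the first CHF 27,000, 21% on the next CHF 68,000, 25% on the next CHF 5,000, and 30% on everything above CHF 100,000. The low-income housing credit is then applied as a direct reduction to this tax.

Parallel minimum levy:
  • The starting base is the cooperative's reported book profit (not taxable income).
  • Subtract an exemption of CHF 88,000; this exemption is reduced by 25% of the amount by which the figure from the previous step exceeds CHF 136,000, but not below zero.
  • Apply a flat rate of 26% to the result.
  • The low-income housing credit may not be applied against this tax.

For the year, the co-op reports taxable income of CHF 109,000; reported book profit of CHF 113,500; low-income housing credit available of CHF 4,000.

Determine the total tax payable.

CHF 17,200

Parallel minimum levy:
  Base (reported book profit): CHF 113,500
  Exemption: CHF 113,500 ≤ CHF 136,000, so full CHF 88,000 applies
  Base: CHF 113,500 − CHF 88,000 = CHF 25,500
  CHF 25,500 × 26% = CHF 6,630

General income tax:
  CHF 27,000 × 11% = CHF 2,970
  CHF 68,000 × 21% = CHF 14,280
  CHF 5,000 × 25% = CHF 1,250
  CHF 9,000 × 30% = CHF 2,700
  → CHF 21,200
  Less low-income housing credit CHF 4,000 → CHF 17,200

CHF 17,200 > CHF 6,630, so the general income tax governs.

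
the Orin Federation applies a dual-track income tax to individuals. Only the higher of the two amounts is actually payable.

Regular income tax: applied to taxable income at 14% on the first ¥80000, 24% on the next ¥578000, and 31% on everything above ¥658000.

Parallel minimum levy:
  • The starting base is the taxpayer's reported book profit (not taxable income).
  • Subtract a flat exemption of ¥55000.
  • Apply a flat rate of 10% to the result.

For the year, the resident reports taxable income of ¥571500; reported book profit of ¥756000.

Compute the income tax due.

¥129160

Parallel minimum levy:
  Base (reported book profit): ¥756000
  Less exemption ¥55000 → base ¥701000
  ¥701000 × 10% = ¥70100

Regular income tax:
  ¥80000 × 14% = ¥11200
  ¥491500 × 24% = ¥117960
  → ¥129160

¥129160 > ¥70100, so the regular income tax governs.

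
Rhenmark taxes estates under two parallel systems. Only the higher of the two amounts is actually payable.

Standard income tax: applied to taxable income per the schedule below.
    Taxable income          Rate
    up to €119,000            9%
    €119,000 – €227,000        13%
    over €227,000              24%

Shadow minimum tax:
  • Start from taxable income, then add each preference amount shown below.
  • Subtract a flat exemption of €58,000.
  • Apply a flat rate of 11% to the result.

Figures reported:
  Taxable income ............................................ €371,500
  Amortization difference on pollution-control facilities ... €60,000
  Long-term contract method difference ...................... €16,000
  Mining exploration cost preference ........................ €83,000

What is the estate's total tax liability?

€59,430

Shadow minimum tax:
  Adjusted income: €371,500 + €60,000 + €16,000 + €83,000 = €530,500
  Less exemption €58,000 → base €472,500
  €472,500 × 11% = €51,975

Standard income tax:
  €119,000 × 9% = €10,710
  €108,000 × 13% = €14,040
  €144,500 × 24% = €34,680
  → €59,430

€59,430 > €51,975, so the standard income tax governs.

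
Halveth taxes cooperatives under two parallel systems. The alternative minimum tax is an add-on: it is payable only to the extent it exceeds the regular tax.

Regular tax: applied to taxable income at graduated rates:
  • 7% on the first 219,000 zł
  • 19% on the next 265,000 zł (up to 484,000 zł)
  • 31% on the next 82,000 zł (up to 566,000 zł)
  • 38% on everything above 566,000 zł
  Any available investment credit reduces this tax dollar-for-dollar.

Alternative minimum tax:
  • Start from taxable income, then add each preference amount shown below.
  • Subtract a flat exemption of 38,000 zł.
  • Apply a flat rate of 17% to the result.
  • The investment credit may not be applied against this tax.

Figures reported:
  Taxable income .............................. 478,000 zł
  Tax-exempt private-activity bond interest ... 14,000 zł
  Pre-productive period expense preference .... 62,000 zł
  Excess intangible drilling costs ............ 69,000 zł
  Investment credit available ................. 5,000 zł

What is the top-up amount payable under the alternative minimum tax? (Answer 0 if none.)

39,910 zł

Regular tax:
  219,000 zł × 7% = 15,330 zł
  259,000 zł × 19% = 49,210 zł
  → 64,540 zł
  Less investment credit 5,000 zł → 59,540 zł

Alternative minimum tax:
  Adjusted income: 478,000 zł + 14,000 zł + 62,000 zł + 69,000 zł = 623,000 zł
  Less exemption 38,000 zł → base 585,000 zł
  585,000 zł × 17% = 99,450 zł

Excess of alternative minimum tax over regular tax: 99,450 zł − 59,540 zł = 39,910 zł.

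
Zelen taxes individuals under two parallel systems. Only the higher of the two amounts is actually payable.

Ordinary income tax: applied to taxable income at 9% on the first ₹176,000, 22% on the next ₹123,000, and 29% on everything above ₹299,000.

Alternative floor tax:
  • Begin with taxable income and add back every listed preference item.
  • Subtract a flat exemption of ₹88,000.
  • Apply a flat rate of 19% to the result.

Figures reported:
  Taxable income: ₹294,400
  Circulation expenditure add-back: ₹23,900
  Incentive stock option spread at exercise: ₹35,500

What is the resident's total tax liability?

₹50,502

Ordinary income tax:
  ₹176,000 × 9% = ₹15,840
  ₹118,400 × 22% = ₹26,048
  → ₹41,888

Alternative floor tax:
  Adjusted income: ₹294,400 + ₹23,900 + ₹35,500 = ₹353,800
  Less exemption ₹88,000 → base ₹265,800
  ₹265,800 × 19% = ₹50,502

₹50,502 > ₹41,888, so the alternative floor tax is the binding amount.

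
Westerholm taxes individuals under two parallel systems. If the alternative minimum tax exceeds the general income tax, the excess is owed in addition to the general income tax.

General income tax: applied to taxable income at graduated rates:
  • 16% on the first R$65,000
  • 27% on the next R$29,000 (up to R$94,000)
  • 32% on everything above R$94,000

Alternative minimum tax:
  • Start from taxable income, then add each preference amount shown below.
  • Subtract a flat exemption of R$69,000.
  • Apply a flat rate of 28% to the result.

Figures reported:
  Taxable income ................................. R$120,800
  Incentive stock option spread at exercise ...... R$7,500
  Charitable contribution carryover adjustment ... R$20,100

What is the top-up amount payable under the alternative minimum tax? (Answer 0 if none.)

R$0

General income tax:
  R$65,000 × 16% = R$10,400
  R$29,000 × 27% = R$7,830
  R$26,800 × 32% = R$8,576
  → R$26,806

Alternative minimum tax:
  Adjusted income: R$120,800 + R$7,500 + R$20,100 = R$148,400
  Less exemption R$69,000 → base R$79,400
  R$79,400 × 28% = R$22,232

R$22,232 ≤ R$26,806, so no add-on is due.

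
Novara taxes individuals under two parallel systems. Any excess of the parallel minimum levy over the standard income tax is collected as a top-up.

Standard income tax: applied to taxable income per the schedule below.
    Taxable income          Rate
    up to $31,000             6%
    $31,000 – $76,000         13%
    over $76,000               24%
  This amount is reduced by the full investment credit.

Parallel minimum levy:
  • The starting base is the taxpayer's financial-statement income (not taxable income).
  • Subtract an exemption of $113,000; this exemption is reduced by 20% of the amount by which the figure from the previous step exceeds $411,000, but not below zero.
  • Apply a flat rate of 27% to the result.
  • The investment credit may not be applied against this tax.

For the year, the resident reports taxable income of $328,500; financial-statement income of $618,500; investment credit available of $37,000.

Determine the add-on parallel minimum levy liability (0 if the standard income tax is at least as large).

$116,380

Standard income tax:
  $31,000 × 6% = $1,860
  $45,000 × 13% = $5,850
  $252,500 × 24% = $60,600
  → $68,310
  Less investment credit $37,000 → $31,310

Parallel minimum levy:
  Base (financial-statement income): $618,500
  Exemption: $113,000 − 20% × ($618,500 − $411,000) = $113,000 − $41,500 = $71,500
  Base: $618,500 − $71,500 = $547,000
  $547,000 × 27% = $147,690

Excess of parallel minimum levy over standard income tax: $147,690 − $31,310 = $116,380.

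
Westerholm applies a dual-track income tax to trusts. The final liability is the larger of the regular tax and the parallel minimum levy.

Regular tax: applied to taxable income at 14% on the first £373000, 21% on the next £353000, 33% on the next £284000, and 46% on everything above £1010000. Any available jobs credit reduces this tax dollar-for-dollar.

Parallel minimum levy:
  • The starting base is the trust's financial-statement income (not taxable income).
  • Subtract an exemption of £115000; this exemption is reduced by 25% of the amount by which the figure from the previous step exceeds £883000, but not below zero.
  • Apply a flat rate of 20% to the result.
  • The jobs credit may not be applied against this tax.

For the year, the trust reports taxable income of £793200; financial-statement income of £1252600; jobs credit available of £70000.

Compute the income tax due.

£246000

Parallel minimum levy:
  Base (financial-statement income): £1252600
  Exemption: £115000 − 25% × (£1252600 − £883000) = £115000 − £92400 = £22600
  Base: £1252600 − £22600 = £1230000
  £1230000 × 20% = £246000

Regular tax:
  £373000 × 14% = £52220
  £353000 × 21% = £74130
  £67200 × 33% = £22176
  → £148526
  Less jobs credit £70000 → £78526

£246000 > £78526, so the parallel minimum levy is the binding amount.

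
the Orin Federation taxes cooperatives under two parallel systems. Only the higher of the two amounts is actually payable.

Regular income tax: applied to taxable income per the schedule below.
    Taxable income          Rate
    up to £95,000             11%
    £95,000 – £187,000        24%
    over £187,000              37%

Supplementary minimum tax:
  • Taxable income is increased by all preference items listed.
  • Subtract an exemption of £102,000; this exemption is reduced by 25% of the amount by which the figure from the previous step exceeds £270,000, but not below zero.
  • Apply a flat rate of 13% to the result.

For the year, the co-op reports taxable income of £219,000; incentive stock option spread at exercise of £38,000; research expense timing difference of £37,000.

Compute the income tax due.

£44,370

Supplementary minimum tax:
  Adjusted income: £219,000 + £38,000 + £37,000 = £294,000
  Exemption: £102,000 − 25% × (£294,000 − £270,000) = £102,000 − £6,000 = £96,000
  Base: £294,000 − £96,000 = £198,000
  £198,000 × 13% = £25,740

Regular income tax:
  £95,000 × 11% = £10,450
  £92,000 × 24% = £22,080
  £32,000 × 37% = £11,840
  → £44,370

£44,370 > £25,740, so the regular income tax governs.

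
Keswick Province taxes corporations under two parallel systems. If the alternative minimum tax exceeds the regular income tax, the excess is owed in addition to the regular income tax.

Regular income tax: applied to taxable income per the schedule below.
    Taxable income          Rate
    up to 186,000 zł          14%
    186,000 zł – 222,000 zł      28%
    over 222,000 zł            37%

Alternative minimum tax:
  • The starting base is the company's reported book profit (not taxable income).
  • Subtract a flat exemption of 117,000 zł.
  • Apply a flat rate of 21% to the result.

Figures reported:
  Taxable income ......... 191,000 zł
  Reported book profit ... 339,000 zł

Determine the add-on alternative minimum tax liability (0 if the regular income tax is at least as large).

19,180 zł

Regular income tax:
  186,000 zł × 14% = 26,040 zł
  5,000 zł × 28% = 1,400 zł
  → 27,440 zł

Alternative minimum tax:
  Base (reported book profit): 339,000 zł
  Less exemption 117,000 zł → base 222,000 zł
  222,000 zł × 21% = 46,620 zł

Excess of alternative minimum tax over regular income tax: 46,620 zł − 27,440 zł = 19,180 zł.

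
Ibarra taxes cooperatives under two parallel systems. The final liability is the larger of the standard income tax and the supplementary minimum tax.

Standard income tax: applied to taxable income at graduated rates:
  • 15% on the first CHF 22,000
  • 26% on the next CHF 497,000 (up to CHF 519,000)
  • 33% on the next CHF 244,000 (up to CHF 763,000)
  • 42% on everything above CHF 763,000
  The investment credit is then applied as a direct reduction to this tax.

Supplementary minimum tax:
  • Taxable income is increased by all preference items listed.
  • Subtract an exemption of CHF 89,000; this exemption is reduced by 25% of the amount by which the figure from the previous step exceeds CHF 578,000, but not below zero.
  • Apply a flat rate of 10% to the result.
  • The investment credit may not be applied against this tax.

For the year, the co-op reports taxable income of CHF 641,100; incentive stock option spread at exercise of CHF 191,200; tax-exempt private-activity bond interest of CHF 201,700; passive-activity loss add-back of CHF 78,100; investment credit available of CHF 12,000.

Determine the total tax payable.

CHF 160,813

Supplementary minimum tax:
  Adjusted income: CHF 641,100 + CHF 191,200 + CHF 201,700 + CHF 78,100 = CHF 1,112,100
  Exemption: 25% × (CHF 1,112,100 − CHF 578,000) = CHF 133,525 ≥ CHF 89,000, so the exemption is fully phased out
  Base: CHF 1,112,100 − CHF 0 = CHF 1,112,100
  CHF 1,112,100 × 10% = CHF 111,210

Standard income tax:
  CHF 22,000 × 15% = CHF 3,300
  CHF 497,000 × 26% = CHF 129,220
  CHF 122,100 × 33% = CHF 40,293
  → CHF 172,813
  Less investment credit CHF 12,000 → CHF 160,813

CHF 160,813 > CHF 111,210, so the standard income tax governs.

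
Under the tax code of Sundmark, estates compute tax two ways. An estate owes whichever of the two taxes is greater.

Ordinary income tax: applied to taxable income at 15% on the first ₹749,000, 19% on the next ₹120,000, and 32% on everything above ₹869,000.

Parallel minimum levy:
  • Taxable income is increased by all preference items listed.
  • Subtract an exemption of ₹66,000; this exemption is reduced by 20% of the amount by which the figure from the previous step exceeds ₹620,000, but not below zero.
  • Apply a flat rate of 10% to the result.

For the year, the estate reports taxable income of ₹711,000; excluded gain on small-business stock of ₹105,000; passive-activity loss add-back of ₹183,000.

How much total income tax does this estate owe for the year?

Parallel minimum levy:
  Adjusted income: ₹711,000 + ₹105,000 + ₹183,000 = ₹999,000
  Exemption: 20% × (₹999,000 − ₹620,000) = ₹75,800 ≥ ₹66,000, so the exemption is fully phased out
  Base: ₹999,000 − ₹0 = ₹999,000
  ₹999,000 × 10% = ₹99,900

Ordinary income tax:
  ₹711,000 × 15% = ₹106,650

₹106,650 > ₹99,900, so the ordinary income tax governs.

₹106,650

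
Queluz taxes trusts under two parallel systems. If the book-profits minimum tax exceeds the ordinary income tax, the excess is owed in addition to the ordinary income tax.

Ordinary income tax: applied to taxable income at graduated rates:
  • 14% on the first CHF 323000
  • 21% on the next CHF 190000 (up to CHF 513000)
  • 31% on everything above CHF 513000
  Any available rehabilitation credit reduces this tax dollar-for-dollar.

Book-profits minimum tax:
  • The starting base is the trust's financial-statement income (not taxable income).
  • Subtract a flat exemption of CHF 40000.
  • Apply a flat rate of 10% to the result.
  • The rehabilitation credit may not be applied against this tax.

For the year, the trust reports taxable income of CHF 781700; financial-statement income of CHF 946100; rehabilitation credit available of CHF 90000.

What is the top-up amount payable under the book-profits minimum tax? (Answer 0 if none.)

Book-profits minimum tax:
  Base (financial-statement income): CHF 946100
  Less exemption CHF 40000 → base CHF 906100
  CHF 906100 × 10% = CHF 90610

Ordinary income tax:
  CHF 323000 × 14% = CHF 45220
  CHF 190000 × 21% = CHF 39900
  CHF 268700 × 31% = CHF 83297
  → CHF 168417
  Less rehabilitation credit CHF 90000 → CHF 78417

Excess of book-profits minimum tax over ordinary income tax: CHF 90610 − CHF 78417 = CHF 12193.

CHF 12193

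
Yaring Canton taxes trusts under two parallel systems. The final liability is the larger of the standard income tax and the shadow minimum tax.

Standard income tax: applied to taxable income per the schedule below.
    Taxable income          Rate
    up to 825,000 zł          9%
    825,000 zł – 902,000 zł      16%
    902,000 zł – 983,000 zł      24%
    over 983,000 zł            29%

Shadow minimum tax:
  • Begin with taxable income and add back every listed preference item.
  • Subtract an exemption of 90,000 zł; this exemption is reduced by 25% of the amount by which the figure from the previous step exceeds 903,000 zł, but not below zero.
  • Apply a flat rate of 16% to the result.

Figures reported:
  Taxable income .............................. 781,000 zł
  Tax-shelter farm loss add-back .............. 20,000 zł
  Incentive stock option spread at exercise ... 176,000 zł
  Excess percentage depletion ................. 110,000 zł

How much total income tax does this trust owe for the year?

Shadow minimum tax:
  Adjusted income: 781,000 zł + 20,000 zł + 176,000 zł + 110,000 zł = 1,087,000 zł
  Exemption: 90,000 zł − 25% × (1,087,000 zł − 903,000 zł) = 90,000 zł − 46,000 zł = 44,000 zł
  Base: 1,087,000 zł − 44,000 zł = 1,043,000 zł
  1,043,000 zł × 16% = 166,880 zł

Standard income tax:
  781,000 zł × 9% = 70,290 zł

166,880 zł > 70,290 zł, so the shadow minimum tax is the binding amount.

166,880 zł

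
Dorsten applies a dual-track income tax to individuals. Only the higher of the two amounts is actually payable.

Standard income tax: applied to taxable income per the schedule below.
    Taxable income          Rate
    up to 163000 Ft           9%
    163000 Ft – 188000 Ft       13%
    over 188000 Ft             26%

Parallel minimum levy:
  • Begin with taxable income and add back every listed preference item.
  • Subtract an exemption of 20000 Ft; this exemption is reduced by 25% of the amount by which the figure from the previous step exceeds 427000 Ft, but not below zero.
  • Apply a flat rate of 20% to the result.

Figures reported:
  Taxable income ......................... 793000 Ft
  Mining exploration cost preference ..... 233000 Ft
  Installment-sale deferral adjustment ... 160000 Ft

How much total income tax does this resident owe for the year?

237200 Ft

Standard income tax:
  163000 Ft × 9% = 14670 Ft
  25000 Ft × 13% = 3250 Ft
  605000 Ft × 26% = 157300 Ft
  → 175220 Ft

Parallel minimum levy:
  Adjusted income: 793000 Ft + 233000 Ft + 160000 Ft = 1186000 Ft
  Exemption: 25% × (1186000 Ft − 427000 Ft) = 189750 Ft ≥ 20000 Ft, so the exemption is fully phased out
  Base: 1186000 Ft − 0 Ft = 1186000 Ft
  1186000 Ft × 20% = 237200 Ft

237200 Ft > 175220 Ft, so the parallel minimum levy is the binding amount.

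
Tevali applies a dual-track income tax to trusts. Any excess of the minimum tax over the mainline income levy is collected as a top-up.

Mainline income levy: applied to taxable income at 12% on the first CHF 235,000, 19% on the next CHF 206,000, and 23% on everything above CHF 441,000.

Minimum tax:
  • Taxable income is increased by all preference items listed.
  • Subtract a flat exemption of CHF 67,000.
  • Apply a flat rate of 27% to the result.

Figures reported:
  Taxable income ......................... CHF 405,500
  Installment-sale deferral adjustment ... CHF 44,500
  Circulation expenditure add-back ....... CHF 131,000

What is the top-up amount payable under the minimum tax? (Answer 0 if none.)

Minimum tax:
  Adjusted income: CHF 405,500 + CHF 44,500 + CHF 131,000 = CHF 581,000
  Less exemption CHF 67,000 → base CHF 514,000
  CHF 514,000 × 27% = CHF 138,780

Mainline income levy:
  CHF 235,000 × 12% = CHF 28,200
  CHF 170,500 × 19% = CHF 32,395
  → CHF 60,595

Excess of minimum tax over mainline income levy: CHF 138,780 − CHF 60,595 = CHF 78,185.

CHF 78,185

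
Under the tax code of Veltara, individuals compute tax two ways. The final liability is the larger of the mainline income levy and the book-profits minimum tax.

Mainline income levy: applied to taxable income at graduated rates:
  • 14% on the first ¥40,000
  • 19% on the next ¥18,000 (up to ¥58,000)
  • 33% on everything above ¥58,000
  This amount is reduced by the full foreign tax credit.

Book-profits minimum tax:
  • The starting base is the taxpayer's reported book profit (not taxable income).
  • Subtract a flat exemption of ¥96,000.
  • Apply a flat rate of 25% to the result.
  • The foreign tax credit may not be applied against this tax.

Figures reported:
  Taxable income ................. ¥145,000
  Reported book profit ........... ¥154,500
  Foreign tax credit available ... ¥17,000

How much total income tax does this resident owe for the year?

Book-profits minimum tax:
  Base (reported book profit): ¥154,500
  Less exemption ¥96,000 → base ¥58,500
  ¥58,500 × 25% = ¥14,625

Mainline income levy:
  ¥40,000 × 14% = ¥5,600
  ¥18,000 × 19% = ¥3,420
  ¥87,000 × 33% = ¥28,710
  → ¥37,730
  Less foreign tax credit ¥17,000 → ¥20,730

¥20,730 > ¥14,625, so the mainline income levy governs.

¥20,730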